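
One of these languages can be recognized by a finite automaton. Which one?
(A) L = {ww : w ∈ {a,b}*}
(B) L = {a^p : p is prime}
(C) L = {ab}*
(C) {ab}*

(C) L = {ab}* is regular.

This can be recognized by a finite automaton (DFA/NFA).
Regular expressions like {ab}* define regular languages.

The other choices are not regular:
- {a^p : p is prime}: After pumping, the length becomes composite
- {ww : w ∈ {a,b}*}: After pumping, the two halves no longer match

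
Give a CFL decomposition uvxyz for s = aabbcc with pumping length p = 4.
u='a', v='a', x='bb', y='c', z='c'

For s = aabbcc with pumping length p = 4:

One valid decomposition:
- u = 'a'
- v = 'a'
- x = 'bb'
- y = 'c'
- z = 'c'

Verification:
- uvxyz = 'a' + 'a' + 'bb' + 'c' + 'c' = aabbcc ✓
- |vxy| = |'abbc'| = 4 ≤ 4 ✓
- |vy| = |'ac'| = 2 > 0 ✓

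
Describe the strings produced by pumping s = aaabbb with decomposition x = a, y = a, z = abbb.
{xy^i z : i ≥ 0} = {a^(2+i) b^3 : i ≥ 0} = {aabbb, aaabbb, aaaabbb, ...}

With x = a, y = a, z = abbb: Starting with aaabbb and pumping the second 'a', we get strings with 2+i a's followed by 3 b's for i = 0, 1, 2, ...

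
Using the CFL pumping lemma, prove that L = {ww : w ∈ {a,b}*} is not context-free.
Assume for contradiction that L is context-free, and let p ≥ 1 be the pumping length given by the pumping lemma for CFLs.
Choose s = a^p b^p a^p b^p. Then s ∈ L (take w = a^p b^p) and |s| = 4p ≥ p.
By the CFL pumping lemma, s = uvxyz for some u, v, x, y, z with |vxy| ≤ p, |vy| ≥ 1, and uv^i xy^i z ∈ L for every i ≥ 0.

Write s as four blocks A₁ B₁ A₂ B₂ with A₁ = A₂ = a^p and B₁ = B₂ = b^p. Since |vxy| ≤ p, the window vxy lies inside at most two adjacent blocks. Take i = 0 and let t = uxz, so |t| = 4p − |vy| with 1 ≤ |vy| ≤ p. If |t| is odd, t ∉ L immediately, so assume |vy| is even (hence |vy| ≥ 2) and |t|/2 = 2p − |vy|/2, which satisfies p ≤ |t|/2 ≤ 2p − 1.

Case 1 (vxy inside A₁B₁): t = a^(p−j) b^(p−l) a^p b^p with j + l = |vy|. The second half of t has length < 2p, so it is a suffix of the trailing a^p b^p and ends in b; the first half is a^(p−j) b^(p−l) a^((j+l)/2), which ends in a because (j+l)/2 ≥ 1. The halves differ, so t ∉ L.

Case 2 (vxy inside B₁A₂, straddling the middle): t = a^p b^(p−j) a^(p−l) b^p with j + l = |vy|. If t = ww, then w is a prefix of t of length ≥ p, so w begins with a^p; and w is a suffix of t of length ≥ p, so w ends with b^p. That forces |w| ≥ 2p, contradicting |w| = |t|/2 ≤ 2p − 1. So t ∉ L.

Case 3 (vxy inside A₂B₂): t = a^p b^p a^(p−j) b^(p−l) with j + l = |vy|. The first half of t is a prefix of a^p b^p, so it begins with a; the second half is b^((j+l)/2) a^(p−j) b^(p−l), which begins with b. The halves differ, so t ∉ L.

In every case uv⁰xy⁰z = uxz ∉ L.

This contradicts the CFL pumping lemma, which requires uv^i xy^i z ∈ L for all i ≥ 0.
Hence L = {ww : w ∈ {a,b}*} is not context-free. ∎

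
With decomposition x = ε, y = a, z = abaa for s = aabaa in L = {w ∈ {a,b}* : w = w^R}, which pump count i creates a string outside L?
i = 0

xy⁰z = ε · ε · abaa = abaa; abaa reversed is aaba ≠ abaa, so it is not a palindrome and is not in L.
(Other choices also work, e.g. i = 2, 3; only i = 1 is guaranteed to stay in L since xy¹z = s.)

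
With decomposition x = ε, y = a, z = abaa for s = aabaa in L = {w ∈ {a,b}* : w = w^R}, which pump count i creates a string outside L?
i = 2

xy²z = ε · aa · abaa = aaabaa; aaabaa reversed is aabaaa ≠ aaabaa, so it is not a palindrome and is not in L.
(Other choices also work, e.g. i = 0, 3; only i = 1 is guaranteed to stay in L since xy¹z = s.)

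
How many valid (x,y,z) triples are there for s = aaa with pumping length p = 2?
3

For s = 'aaa' with pumping length p = 2:

Constraints: |xy| ≤ 2, |y| > 0

Valid decompositions (|xy| ≤ p, |y| ≥ 1):
  • x='', y='a', z='aa'
  • x='a', y='a', z='a'
  • x='', y='aa', z='a'

Total count: 3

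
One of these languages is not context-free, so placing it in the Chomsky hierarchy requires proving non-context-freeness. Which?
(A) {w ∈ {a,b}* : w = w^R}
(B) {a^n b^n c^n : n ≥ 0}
(B) {a^n b^n c^n : n ≥ 0}

(B) {a^n b^n c^n : n ≥ 0} requires the CFL pumping lemma.

- {w ∈ {a,b}* : w = w^R} is context-free (but not regular)
  • Can be shown non-regular with the regular pumping lemma
  • After pumping, the string is no longer symmetric

- {a^n b^n c^n : n ≥ 0} is NOT context-free
  • Requires the CFL pumping lemma to prove
  • Cannot maintain three equal counts simultaneously

The CFL pumping lemma is "stronger" in that it can prove non-membership
in the larger class of context-free languages.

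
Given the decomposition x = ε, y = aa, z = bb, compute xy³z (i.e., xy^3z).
aaaaaabb

Given x = '', y = 'aa', z = 'bb' and i = 3:

xy^3z = x + y·y·...·y (3 times) + z
       = '' + 'aa'^3 + 'bb'
       = '' + 'aaaaaa' + 'bb'
       = 'aaaaaabb'

The pumped string is 'aaaaaabb' with length 8.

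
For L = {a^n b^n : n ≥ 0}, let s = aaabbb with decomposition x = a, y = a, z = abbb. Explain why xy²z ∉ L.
xy²z = aaaabbb ∉ L

Pumping with i = 2 replaces y = a by y² = aa:
- Original: s = xyz = aaabbb; aaabbb = a^3 b^3 has equal counts (3 = 3), so it is in L
- Pumped: xy²z = a · aa · abbb = aaaabbb
- aaaabbb has 4 a's and 3 b's; 4 ≠ 3, so it is not in L

The pumping lemma would require xy²z ∈ L, so this decomposition yields a contradiction.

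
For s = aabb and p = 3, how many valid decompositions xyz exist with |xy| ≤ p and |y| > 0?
6

For s = 'aabb' with pumping length p = 3:

Constraints: |xy| ≤ 3, |y| > 0

Valid decompositions (|xy| ≤ p, |y| ≥ 1):
  • x='', y='a', z='abb'
  • x='a', y='a', z='bb'
  • x='', y='aa', z='bb'
  • x='aa', y='b', z='b'
  • x='a', y='ab', z='b'
  • x='', y='aab', z='b'

Total count: 6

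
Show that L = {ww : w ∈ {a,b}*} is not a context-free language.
Assume for contradiction that L is context-free, and let p ≥ 1 be the pumping length given by the pumping lemma for CFLs.
Choose s = a^p b^p a^p b^p. Then s ∈ L (take w = a^p b^p) and |s| = 4p ≥ p.
By the CFL pumping lemma, s = uvxyz for some u, v, x, y, z with |vxy| ≤ p, |vy| ≥ 1, and uv^i xy^i z ∈ L for every i ≥ 0.

Write s as four blocks A₁ B₁ A₂ B₂ with A₁ = A₂ = a^p and B₁ = B₂ = b^p. Since |vxy| ≤ p, the window vxy lies inside at most two adjacent blocks. Take i = 0 and let t = uxz, so |t| = 4p − |vy| with 1 ≤ |vy| ≤ p. If |t| is odd, t ∉ L immediately, so assume |vy| is even (hence |vy| ≥ 2) and |t|/2 = 2p − |vy|/2, which satisfies p ≤ |t|/2 ≤ 2p − 1.

Case 1 (vxy inside A₁B₁): t = a^(p−j) b^(p−l) a^p b^p with j + l = |vy|. The second half of t has length < 2p, so it is a suffix of the trailing a^p b^p and ends in b; the first half is a^(p−j) b^(p−l) a^((j+l)/2), which ends in a because (j+l)/2 ≥ 1. The halves differ, so t ∉ L.

Case 2 (vxy inside B₁A₂, straddling the middle): t = a^p b^(p−j) a^(p−l) b^p with j + l = |vy|. If t = ww, then w is a prefix of t of length ≥ p, so w begins with a^p; and w is a suffix of t of length ≥ p, so w ends with b^p. That forces |w| ≥ 2p, contradicting |w| = |t|/2 ≤ 2p − 1. So t ∉ L.

Case 3 (vxy inside A₂B₂): t = a^p b^p a^(p−j) b^(p−l) with j + l = |vy|. The first half of t is a prefix of a^p b^p, so it begins with a; the second half is b^((j+l)/2) a^(p−j) b^(p−l), which begins with b. The halves differ, so t ∉ L.

In every case uv⁰xy⁰z = uxz ∉ L.

This contradicts the CFL pumping lemma, which requires uv^i xy^i z ∈ L for all i ≥ 0.
Hence L = {ww : w ∈ {a,b}*} is not context-free. ∎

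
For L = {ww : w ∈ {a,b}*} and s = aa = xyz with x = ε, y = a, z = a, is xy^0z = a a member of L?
No

xy⁰z = ε · ε · a = a.
a has odd length 1, so it cannot be written as ww and is not in L.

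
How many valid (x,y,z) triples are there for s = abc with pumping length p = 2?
3

For s = 'abc' with pumping length p = 2:

Constraints: |xy| ≤ 2, |y| > 0

Valid decompositions (|xy| ≤ p, |y| ≥ 1):
  • x='', y='a', z='bc'
  • x='a', y='b', z='c'
  • x='', y='ab', z='c'

Total count: 3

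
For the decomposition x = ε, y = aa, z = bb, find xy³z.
aaaaaabb

Given x = '', y = 'aa', z = 'bb' and i = 3:

xy^3z = x + y·y·...·y (3 times) + z
       = '' + 'aa'^3 + 'bb'
       = '' + 'aaaaaa' + 'bb'
       = 'aaaaaabb'

The pumped string is 'aaaaaabb' with length 8.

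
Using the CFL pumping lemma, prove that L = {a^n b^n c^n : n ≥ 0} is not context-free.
Assume for contradiction that L is context-free, and let p ≥ 1 be the pumping length given by the pumping lemma for CFLs.
Choose s = a^p b^p c^p. Then s ∈ L and |s| = 3p ≥ p.
By the CFL pumping lemma, s = uvxyz for some u, v, x, y, z with |vxy| ≤ p, |vy| ≥ 1, and uv^i xy^i z ∈ L for every i ≥ 0.

Because |vxy| ≤ p, the window vxy cannot contain both an a and a c: any substring of s containing both must include the entire block b^p plus at least one a and one c, so it has length ≥ p + 2 > p.
Hence at least one of the letters a, c does not occur in vy at all.

Take i = 0: the string uxz is obtained from s by deleting |vy| ≥ 1 symbols, so |uxz| = 3p − |vy| < 3p.
But the letter (a or c) that does not occur in vy still occurs exactly p times in uxz. Every string of L with exactly p copies of some letter is a^p b^p c^p, of length 3p. Since |uxz| < 3p, uxz ∉ L.

This contradicts the CFL pumping lemma, which requires uv^i xy^i z ∈ L for all i ≥ 0.
Hence L = {a^n b^n c^n : n ≥ 0} is not context-free. ∎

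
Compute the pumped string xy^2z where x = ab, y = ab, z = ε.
ababab

Given x = 'ab', y = 'ab', z = '' and i = 2:

xy^2z = x + y·y·...·y (2 times) + z
       = 'ab' + 'ab'^2 + ''
       = 'ab' + 'abab' + ''
       = 'ababab'

The pumped string is 'ababab' with length 6.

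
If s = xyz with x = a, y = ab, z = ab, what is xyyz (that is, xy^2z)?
aababab

Given x = 'a', y = 'ab', z = 'ab' and i = 2:

xy^2z = x + y·y·...·y (2 times) + z
       = 'a' + 'ab'^2 + 'ab'
       = 'a' + 'abab' + 'ab'
       = 'aababab'

The pumped string is 'aababab' with length 7.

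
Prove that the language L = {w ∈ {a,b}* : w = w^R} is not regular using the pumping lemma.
Assume for contradiction that L is regular, and let p ≥ 1 be the pumping length given by the pumping lemma.
Choose s = a^p b a^p. Then s ∈ L (it reads the same in both directions) and |s| = 2p + 1 ≥ p.
By the pumping lemma, s = xyz for some x, y, z with |xy| ≤ p, |y| ≥ 1, and xy^i z ∈ L for every i ≥ 0.
Since |xy| ≤ p and the first p symbols of s are all a's, y = a^k for some k with 1 ≤ k ≤ p.

Take i = 2: xy²z = a^(p + k) b a^p.
Its reversal is a^p b a^(p + k). These differ because the block of a's before the unique b has length p + k in one and p in the other, and p + k ≠ p since k ≥ 1. So xy²z is not a palindrome, i.e. xy²z ∉ L.

This contradicts the pumping lemma, which requires xy^i z ∈ L for all i ≥ 0.
Hence L = {w ∈ {a,b}* : w = w^R} is not regular. ∎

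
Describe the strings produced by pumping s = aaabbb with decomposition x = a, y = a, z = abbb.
{xy^i z : i ≥ 0} = {a^(2+i) b^3 : i ≥ 0} = {aabbb, aaabbb, aaaabbb, ...}

With x = a, y = a, z = abbb: Starting with aaabbb and pumping the second 'a', we get strings with 2+i a's followed by 3 b's for i = 0, 1, 2, ...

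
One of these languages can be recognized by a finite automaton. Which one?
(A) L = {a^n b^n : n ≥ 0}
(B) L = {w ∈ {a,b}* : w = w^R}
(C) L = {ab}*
(C) {ab}*

(C) L = {ab}* is regular.

This can be recognized by a finite automaton (DFA/NFA).
Regular expressions like {ab}* define regular languages.

The other choices are not regular:
- {a^n b^n : n ≥ 0}: After pumping, the number of a's and b's become unequal
- {w ∈ {a,b}* : w = w^R}: After pumping, the string is no longer symmetric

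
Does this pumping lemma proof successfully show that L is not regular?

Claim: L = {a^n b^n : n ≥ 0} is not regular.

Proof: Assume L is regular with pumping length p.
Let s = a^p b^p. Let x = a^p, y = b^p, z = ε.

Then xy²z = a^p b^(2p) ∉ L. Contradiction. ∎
The proof is INCORRECT.

Error: The decomposition violates |xy| ≤ p.
With x = a^p and y = b^p, we have |xy| = 2p > p.
The pumping lemma requires |xy| ≤ p, so y must be within the first p characters.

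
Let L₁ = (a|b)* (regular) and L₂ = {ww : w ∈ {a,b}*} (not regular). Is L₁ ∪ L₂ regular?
Yes — L₁ ∪ L₂ is regular.

{ww} ⊆ (a|b)*, so L₁ ∪ L₂ = (a|b)*, which is regular.

Note that the bare facts "L₁ regular, L₂ non-regular" do not settle the question by themselves: the closure of regular languages under ∪, ∩, complement and difference applies only when BOTH operands are regular. With a non-regular operand the result can come out regular or non-regular depending on the specific languages, so one has to work out L₁ ∪ L₂ for this particular pair, as above.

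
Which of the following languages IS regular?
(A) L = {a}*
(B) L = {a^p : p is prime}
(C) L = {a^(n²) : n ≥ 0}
(A) {a}*

(A) L = {a}* is regular.

This can be recognized by a finite automaton (DFA/NFA).
Regular expressions like {a}* define regular languages.

The other choices are not regular:
- {a^p : p is prime}: After pumping, the length becomes composite
- {a^(n²) : n ≥ 0}: After pumping, length is no longer a perfect square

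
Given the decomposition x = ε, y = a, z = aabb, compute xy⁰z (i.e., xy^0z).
aabb

Given x = '', y = 'a', z = 'aabb' and i = 0:

xy^0z = x + y·y·...·y (0 times) + z
       = '' + 'a'^0 + 'aabb'
       = '' + '' + 'aabb'
       = 'aabb'

The pumped string is 'aabb' with length 4.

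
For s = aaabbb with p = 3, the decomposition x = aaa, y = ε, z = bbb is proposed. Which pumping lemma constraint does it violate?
Violated: |y| > 0

The decomposition x = aaa, y = ε, z = bbb for s = aaabbb with p = 3
violates the constraint: |y| > 0

|y| = 0, but the pumping lemma requires |y| > 0 (y must be non-empty).

Pumping lemma constraints:
1. xyz = s (decomposition is valid)
2. |xy| ≤ p
3. |y| > 0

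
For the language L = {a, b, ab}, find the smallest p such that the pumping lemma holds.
p = 3

For a finite language L, the pumping lemma holds vacuously if p > max|s| for s ∈ L.

The longest string in L = {a, b, ab} has length 2.
If p = 3, then no string s ∈ L has |s| ≥ p, so the condition is vacuously true.

The minimum pumping length is p = 3.

Why no smaller p works: for any p ≤ 2, the longest string s ∈ L has |s| = 2 ≥ p, so it would
have to be pumpable; but pumping up (i = 2, 3, ...) produces ever longer strings, which cannot all lie in the
finite language L. So the pumping property fails for every p ≤ 2.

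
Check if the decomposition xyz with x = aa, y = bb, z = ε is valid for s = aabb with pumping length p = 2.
Violated: |xy| ≤ p

The decomposition x = aa, y = bb, z = ε for s = aabb with p = 2
violates the constraint: |xy| ≤ p

|xy| = |aabb| = 4 > 2 = p. The decomposition puts too many characters in xy.

Pumping lemma constraints:
1. xyz = s (decomposition is valid)
2. |xy| ≤ p
3. |y| > 0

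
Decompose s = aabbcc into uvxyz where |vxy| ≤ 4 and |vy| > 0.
u='a', v='a', x='bb', y='c', z='c'

For s = aabbcc with pumping length p = 4:

One valid decomposition:
- u = 'a'
- v = 'a'
- x = 'bb'
- y = 'c'
- z = 'c'

Verification:
- uvxyz = 'a' + 'a' + 'bb' + 'c' + 'c' = aabbcc ✓
- |vxy| = |'abbc'| = 4 ≤ 4 ✓
- |vy| = |'ac'| = 2 > 0 ✓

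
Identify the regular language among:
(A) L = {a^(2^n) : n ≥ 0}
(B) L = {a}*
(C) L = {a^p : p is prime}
(B) {a}*

(B) L = {a}* is regular.

This can be recognized by a finite automaton (DFA/NFA).
Regular expressions like {a}* define regular languages.

The other choices are not regular:
- {a^(2^n) : n ≥ 0}: After pumping, length is no longer a power of 2
- {a^p : p is prime}: After pumping, the length becomes composite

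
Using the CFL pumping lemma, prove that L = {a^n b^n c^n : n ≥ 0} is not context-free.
Assume for contradiction that L is context-free, and let p ≥ 1 be the pumping length given by the pumping lemma for CFLs.
Choose s = a^p b^p c^p. Then s ∈ L and |s| = 3p ≥ p.
By the CFL pumping lemma, s = uvxyz for some u, v, x, y, z with |vxy| ≤ p, |vy| ≥ 1, and uv^i xy^i z ∈ L for every i ≥ 0.

Because |vxy| ≤ p, the window vxy cannot contain both an a and a c: any substring of s containing both must include the entire block b^p plus at least one a and one c, so it has length ≥ p + 2 > p.
Hence at least one of the letters a, c does not occur in vy at all.

Take i = 0: the string uxz is obtained from s by deleting |vy| ≥ 1 symbols, so |uxz| = 3p − |vy| < 3p.
But the letter (a or c) that does not occur in vy still occurs exactly p times in uxz. Every string of L with exactly p copies of some letter is a^p b^p c^p, of length 3p. Since |uxz| < 3p, uxz ∉ L.

This contradicts the CFL pumping lemma, which requires uv^i xy^i z ∈ L for all i ≥ 0.
Hence L = {a^n b^n c^n : n ≥ 0} is not context-free. ∎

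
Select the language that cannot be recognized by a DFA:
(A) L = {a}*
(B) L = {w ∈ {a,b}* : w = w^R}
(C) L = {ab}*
(B) {w ∈ {a,b}* : w = w^R}

(B) L = {w ∈ {a,b}* : w = w^R} is NOT regular.

The pumping lemma can be used to prove this:
After pumping, the string is no longer symmetric

The other languages are regular because they can be recognized by finite automata.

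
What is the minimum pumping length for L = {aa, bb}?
p = 3

For a finite language L, the pumping lemma holds vacuously if p > max|s| for s ∈ L.

The longest string in L = {aa, bb} has length 2.
If p = 3, then no string s ∈ L has |s| ≥ p, so the condition is vacuously true.

The minimum pumping length is p = 3.

Why no smaller p works: for any p ≤ 2, the longest string s ∈ L has |s| = 2 ≥ p, so it would
have to be pumpable; but pumping up (i = 2, 3, ...) produces ever longer strings, which cannot all lie in the
finite language L. So the pumping property fails for every p ≤ 2.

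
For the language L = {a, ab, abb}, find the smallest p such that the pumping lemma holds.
p = 4

For a finite language L, the pumping lemma holds vacuously if p > max|s| for s ∈ L.

The longest string in L = {a, ab, abb} has length 3.
If p = 4, then no string s ∈ L has |s| ≥ p, so the condition is vacuously true.

The minimum pumping length is p = 4.

Why no smaller p works: for any p ≤ 3, the longest string s ∈ L has |s| = 3 ≥ p, so it would
have to be pumpable; but pumping up (i = 2, 3, ...) produces ever longer strings, which cannot all lie in the
finite language L. So the pumping property fails for every p ≤ 3.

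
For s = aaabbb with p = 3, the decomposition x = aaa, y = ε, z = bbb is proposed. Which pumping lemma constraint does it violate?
Violated: |y| > 0

The decomposition x = aaa, y = ε, z = bbb for s = aaabbb with p = 3
violates the constraint: |y| > 0

|y| = 0, but the pumping lemma requires |y| > 0 (y must be non-empty).

Pumping lemma constraints:
1. xyz = s (decomposition is valid)
2. |xy| ≤ p
3. |y| > 0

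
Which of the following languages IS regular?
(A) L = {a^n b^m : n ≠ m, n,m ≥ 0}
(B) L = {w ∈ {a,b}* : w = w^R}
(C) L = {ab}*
(C) {ab}*

(C) L = {ab}* is regular.

This can be recognized by a finite automaton (DFA/NFA).
Regular expressions like {ab}* define regular languages.

The other choices are not regular:
- {a^n b^m : n ≠ m, n,m ≥ 0}: After pumping a's, we can make n = m
- {w ∈ {a,b}* : w = w^R}: After pumping, the string is no longer symmetric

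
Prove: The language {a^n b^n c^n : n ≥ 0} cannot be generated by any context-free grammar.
Assume for contradiction that L is context-free, and let p ≥ 1 be the pumping length given by the pumping lemma for CFLs.
Choose s = a^p b^p c^p. Then s ∈ L and |s| = 3p ≥ p.
By the CFL pumping lemma, s = uvxyz for some u, v, x, y, z with |vxy| ≤ p, |vy| ≥ 1, and uv^i xy^i z ∈ L for every i ≥ 0.

Because |vxy| ≤ p, the window vxy cannot contain both an a and a c: any substring of s containing both must include the entire block b^p plus at least one a and one c, so it has length ≥ p + 2 > p.
Hence at least one of the letters a, c does not occur in vy at all.

Take i = 0: the string uxz is obtained from s by deleting |vy| ≥ 1 symbols, so |uxz| = 3p − |vy| < 3p.
But the letter (a or c) that does not occur in vy still occurs exactly p times in uxz. Every string of L with exactly p copies of some letter is a^p b^p c^p, of length 3p. Since |uxz| < 3p, uxz ∉ L.

This contradicts the CFL pumping lemma, which requires uv^i xy^i z ∈ L for all i ≥ 0.
Hence L = {a^n b^n c^n : n ≥ 0} is not context-free. ∎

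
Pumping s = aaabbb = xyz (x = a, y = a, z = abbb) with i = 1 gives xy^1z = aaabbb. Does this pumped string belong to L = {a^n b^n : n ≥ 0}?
Yes

xy¹z = a · a · abbb = aaabbb.
aaabbb = a^3 b^3 has equal counts (3 = 3), so it is in L.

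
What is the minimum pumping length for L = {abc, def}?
p = 4

For a finite language L, the pumping lemma holds vacuously if p > max|s| for s ∈ L.

The longest string in L = {abc, def} has length 3.
If p = 4, then no string s ∈ L has |s| ≥ p, so the condition is vacuously true.

The minimum pumping length is p = 4.

Why no smaller p works: for any p ≤ 3, the longest string s ∈ L has |s| = 3 ≥ p, so it would
have to be pumpable; but pumping up (i = 2, 3, ...) produces ever longer strings, which cannot all lie in the
finite language L. So the pumping property fails for every p ≤ 3.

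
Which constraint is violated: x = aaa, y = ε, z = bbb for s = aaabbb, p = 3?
Violated: |y| > 0

The decomposition x = aaa, y = ε, z = bbb for s = aaabbb with p = 3
violates the constraint: |y| > 0

|y| = 0, but the pumping lemma requires |y| > 0 (y must be non-empty).

Pumping lemma constraints:
1. xyz = s (decomposition is valid)
2. |xy| ≤ p
3. |y| > 0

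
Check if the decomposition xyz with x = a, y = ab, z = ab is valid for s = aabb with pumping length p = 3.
Violated: xyz = s

The decomposition x = a, y = ab, z = ab for s = aabb with p = 3
violates the constraint: xyz = s

xyz = 'a' + 'ab' + 'ab' = 'aabab' ≠ 'aabb' = s. The decomposition doesn't reconstruct s.

Pumping lemma constraints:
1. xyz = s (decomposition is valid)
2. |xy| ≤ p
3. |y| > 0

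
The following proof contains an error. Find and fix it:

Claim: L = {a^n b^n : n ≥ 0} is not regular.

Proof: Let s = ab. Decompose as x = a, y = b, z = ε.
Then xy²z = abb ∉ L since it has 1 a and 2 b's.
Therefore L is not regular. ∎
Error: The string s = ab might be shorter than the pumping length p.

Correction: Choose s = a^p b^p to ensure |s| ≥ p. Also, the decomposition is wrong: with |xy| ≤ p, y cannot include b's when s starts with p a's.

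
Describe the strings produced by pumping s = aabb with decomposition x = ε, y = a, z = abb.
{xy^i z : i ≥ 0} = {a^(i+1) b^2 : i ≥ 0} = {abb, aabb, aaabb, ...}

With x = ε, y = a, z = abb: Starting with aabb and pumping the first 'a' (z = abb keeps the second 'a'), we get strings with i+1 a's followed by 2 b's for i = 0, 1, 2, ...; note bb is not produced because z always contributes one a.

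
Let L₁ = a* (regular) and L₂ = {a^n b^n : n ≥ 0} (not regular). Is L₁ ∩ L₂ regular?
Yes — L₁ ∩ L₂ is regular.

A string of a* contains no b's, and the only string of {a^n b^n} with no b's is ε (n = 0). So L₁ ∩ L₂ = {ε}, a finite language, which is regular.

Note that the bare facts "L₁ regular, L₂ non-regular" do not settle the question by themselves: the closure of regular languages under ∪, ∩, complement and difference applies only when BOTH operands are regular. With a non-regular operand the result can come out regular or non-regular depending on the specific languages, so one has to work out L₁ ∩ L₂ for this particular pair, as above.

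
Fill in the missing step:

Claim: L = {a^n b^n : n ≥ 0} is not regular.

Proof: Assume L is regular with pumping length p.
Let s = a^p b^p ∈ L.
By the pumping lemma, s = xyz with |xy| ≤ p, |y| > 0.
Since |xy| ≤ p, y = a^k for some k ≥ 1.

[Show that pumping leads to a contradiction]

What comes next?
Consider xy²z = a^(p+k) b^p.

Since k ≥ 1, we have p + k > p.
So xy²z has more a's than b's: (p+k) a's vs p b's.
This means xy²z ∉ L because a^n b^n requires equal counts.

This contradicts the pumping lemma which states xy²z ∈ L.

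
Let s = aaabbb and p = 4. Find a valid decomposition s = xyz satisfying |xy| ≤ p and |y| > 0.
x = 'aaa', y = 'b', z = 'bb'

For s = aaabbb and p = 4, one valid decomposition is:
- x = 'aaa' (length 3)
- y = 'b' (length 1)
- z = 'bb' (length 2)

Verification:
- xyz = 'aaa' + 'b' + 'bb' = aaabbb ✓
- |xy| = 4 ≤ 4 ✓
- |y| = 1 > 0 ✓

All pumping lemma constraints are satisfied.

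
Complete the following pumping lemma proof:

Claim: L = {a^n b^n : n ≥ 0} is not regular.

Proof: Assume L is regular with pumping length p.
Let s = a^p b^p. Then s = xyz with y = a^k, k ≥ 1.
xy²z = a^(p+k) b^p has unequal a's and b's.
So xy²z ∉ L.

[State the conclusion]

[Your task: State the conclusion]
This contradicts the pumping lemma for regular languages,
which guarantees xy^i z ∈ L for all i ≥ 0.

Since our assumption that L is regular leads to a contradiction,
we conclude that L = {a^n b^n : n ≥ 0} is NOT regular. ∎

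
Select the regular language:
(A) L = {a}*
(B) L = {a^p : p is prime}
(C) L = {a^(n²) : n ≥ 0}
(A) {a}*

(A) L = {a}* is regular.

This can be recognized by a finite automaton (DFA/NFA).
Regular expressions like {a}* define regular languages.

The other choices are not regular:
- {a^(n²) : n ≥ 0}: After pumping, length is no longer a perfect square
- {a^p : p is prime}: After pumping, the length becomes composite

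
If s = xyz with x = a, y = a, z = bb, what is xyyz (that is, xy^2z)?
aaabb

Given x = 'a', y = 'a', z = 'bb' and i = 2:

xy^2z = x + y·y·...·y (2 times) + z
       = 'a' + 'a'^2 + 'bb'
       = 'a' + 'aa' + 'bb'
       = 'aaabb'

The pumped string is 'aaabb' with length 5.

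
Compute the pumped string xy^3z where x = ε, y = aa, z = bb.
aaaaaabb

Given x = '', y = 'aa', z = 'bb' and i = 3:

xy^3z = x + y·y·...·y (3 times) + z
       = '' + 'aa'^3 + 'bb'
       = '' + 'aaaaaa' + 'bb'
       = 'aaaaaabb'

The pumped string is 'aaaaaabb' with length 8.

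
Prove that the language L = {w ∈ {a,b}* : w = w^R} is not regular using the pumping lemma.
Assume for contradiction that L is regular, and let p ≥ 1 be the pumping length given by the pumping lemma.
Choose s = a^p b a^p. Then s ∈ L (it reads the same in both directions) and |s| = 2p + 1 ≥ p.
By the pumping lemma, s = xyz for some x, y, z with |xy| ≤ p, |y| ≥ 1, and xy^i z ∈ L for every i ≥ 0.
Since |xy| ≤ p and the first p symbols of s are all a's, y = a^k for some k with 1 ≤ k ≤ p.

Take i = 0: xy⁰z = a^(p − k) b a^p.
Its reversal is a^p b a^(p − k). These differ because the block of a's before the unique b has length p − k in one and p in the other, and p − k ≠ p since k ≥ 1. So xy⁰z is not a palindrome, i.e. xy⁰z ∉ L.

This contradicts the pumping lemma, which requires xy^i z ∈ L for all i ≥ 0.
Hence L = {w ∈ {a,b}* : w = w^R} is not regular. ∎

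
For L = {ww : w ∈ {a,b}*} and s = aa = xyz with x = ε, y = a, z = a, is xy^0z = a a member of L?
No

xy⁰z = ε · ε · a = a.
a has odd length 1, so it cannot be written as ww and is not in L.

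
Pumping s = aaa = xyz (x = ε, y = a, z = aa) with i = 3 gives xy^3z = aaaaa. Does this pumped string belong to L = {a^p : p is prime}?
Yes

xy³z = ε · aaa · aa = aaaaa.
aaaaa has length 5, which is prime, so it is in L.
(A single pumped string landing in L is not a contradiction by itself; a non-regularity proof needs some i for which xy^i z ∉ L, for every admissible decomposition.)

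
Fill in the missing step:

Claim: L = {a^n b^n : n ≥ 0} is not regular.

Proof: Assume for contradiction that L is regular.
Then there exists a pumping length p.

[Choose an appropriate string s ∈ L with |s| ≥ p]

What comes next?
s = a^p b^p

This string is in L (has equal a's and b's) and has length 2p ≥ p.
Any decomposition xyz with |xy| ≤ p means y consists only of a's,
so pumping will unbalance the counts.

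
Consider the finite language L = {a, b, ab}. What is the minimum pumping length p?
p = 3

For a finite language L, the pumping lemma holds vacuously if p > max|s| for s ∈ L.

The longest string in L = {a, b, ab} has length 2.
If p = 3, then no string s ∈ L has |s| ≥ p, so the condition is vacuously true.

The minimum pumping length is p = 3.

Why no smaller p works: for any p ≤ 2, the longest string s ∈ L has |s| = 2 ≥ p, so it would
have to be pumpable; but pumping up (i = 2, 3, ...) produces ever longer strings, which cannot all lie in the
finite language L. So the pumping property fails for every p ≤ 2.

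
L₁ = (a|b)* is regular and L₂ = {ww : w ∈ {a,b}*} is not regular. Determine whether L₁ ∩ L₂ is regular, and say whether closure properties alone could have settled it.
No — L₁ ∩ L₂ is not regular.

(a|b)* is all strings over {a,b}, so L₁ ∩ L₂ = {ww : w ∈ {a,b}*} = L₂ itself, which is not regular (pump s = a^p b a^p b).

Note that the bare facts "L₁ regular, L₂ non-regular" do not settle the question by themselves: the closure of regular languages under ∪, ∩, complement and difference applies only when BOTH operands are regular. With a non-regular operand the result can come out regular or non-regular depending on the specific languages, so one has to work out L₁ ∩ L₂ for this particular pair, as above.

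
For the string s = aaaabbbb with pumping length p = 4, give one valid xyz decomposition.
x = 'aa', y = 'aa', z = 'bbbb'

For s = aaaabbbb and p = 4, one valid decomposition is:
- x = 'aa' (length 2)
- y = 'aa' (length 2)
- z = 'bbbb' (length 4)

Verification:
- xyz = 'aa' + 'aa' + 'bbbb' = aaaabbbb ✓
- |xy| = 4 ≤ 4 ✓
- |y| = 2 > 0 ✓

All pumping lemma constraints are satisfied.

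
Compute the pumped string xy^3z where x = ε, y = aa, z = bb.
aaaaaabb

Given x = '', y = 'aa', z = 'bb' and i = 3:

xy^3z = x + y·y·...·y (3 times) + z
       = '' + 'aa'^3 + 'bb'
       = '' + 'aaaaaa' + 'bb'
       = 'aaaaaabb'

The pumped string is 'aaaaaabb' with length 8.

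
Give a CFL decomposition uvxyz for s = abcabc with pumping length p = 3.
u='ab', v='c', x='a', y='b', z='c'

For s = abcabc with pumping length p = 3:

One valid decomposition:
- u = 'ab'
- v = 'c'
- x = 'a'
- y = 'b'
- z = 'c'

Verification:
- uvxyz = 'ab' + 'c' + 'a' + 'b' + 'c' = abcabc ✓
- |vxy| = |'cab'| = 3 ≤ 3 ✓
- |vy| = |'cb'| = 2 > 0 ✓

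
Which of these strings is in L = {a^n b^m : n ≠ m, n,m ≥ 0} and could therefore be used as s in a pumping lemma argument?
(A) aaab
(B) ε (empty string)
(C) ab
(A) aaab

The pumping lemma is applied to a string s that lies in L, so first check membership of each option:
- (A) aaab = a^3 b^1 with 3 ≠ 1, so it is in L ✓
- (B) ε = a^0 b^0 has n = m = 0, so it is not in L ✗
- (C) ab = a^1 b^1 has n = m = 1, so it is not in L ✗

Only (A) aaab is in L, so it is the only candidate that could play the role of s.
(In a complete proof one picks s in terms of the pumping length p so that |s| ≥ p is guaranteed; a fixed string like aaab illustrates the shape of such an s.)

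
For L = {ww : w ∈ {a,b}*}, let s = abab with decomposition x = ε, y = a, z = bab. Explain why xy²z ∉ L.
xy²z = aabab ∉ L

Pumping with i = 2 replaces y = a by y² = aa:
- Original: s = xyz = abab; abab splits into halves ab · ab, which are equal, so it is in L (w = ab)
- Pumped: xy²z = ε · aa · bab = aabab
- aabab has odd length 5, so it cannot be written as ww and is not in L

The pumping lemma would require xy²z ∈ L, so this decomposition yields a contradiction.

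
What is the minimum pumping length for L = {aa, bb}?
p = 3

For a finite language L, the pumping lemma holds vacuously if p > max|s| for s ∈ L.

The longest string in L = {aa, bb} has length 2.
If p = 3, then no string s ∈ L has |s| ≥ p, so the condition is vacuously true.

The minimum pumping length is p = 3.

Why no smaller p works: for any p ≤ 2, the longest string s ∈ L has |s| = 2 ≥ p, so it would
have to be pumpable; but pumping up (i = 2, 3, ...) produces ever longer strings, which cannot all lie in the
finite language L. So the pumping property fails for every p ≤ 2.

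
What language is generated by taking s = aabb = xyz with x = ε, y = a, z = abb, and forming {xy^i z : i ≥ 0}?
{xy^i z : i ≥ 0} = {a^(i+1) b^2 : i ≥ 0} = {abb, aabb, aaabb, ...}

With x = ε, y = a, z = abb: Starting with aabb and pumping the first 'a' (z = abb keeps the second 'a'), we get strings with i+1 a's followed by 2 b's for i = 0, 1, 2, ...; note bb is not produced because z always contributes one a.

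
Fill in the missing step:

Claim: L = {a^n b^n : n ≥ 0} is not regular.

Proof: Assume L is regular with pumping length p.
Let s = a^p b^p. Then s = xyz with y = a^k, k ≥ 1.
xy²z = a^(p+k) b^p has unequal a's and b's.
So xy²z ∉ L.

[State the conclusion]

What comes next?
This contradicts the pumping lemma for regular languages,
which guarantees xy^i z ∈ L for all i ≥ 0.

Since our assumption that L is regular leads to a contradiction,
we conclude that L = {a^n b^n : n ≥ 0} is NOT regular. ∎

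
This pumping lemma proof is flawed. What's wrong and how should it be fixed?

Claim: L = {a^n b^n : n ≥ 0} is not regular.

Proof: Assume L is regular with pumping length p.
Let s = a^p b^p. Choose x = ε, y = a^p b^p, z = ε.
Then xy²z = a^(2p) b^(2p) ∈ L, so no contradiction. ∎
Error: The decomposition violates |xy| ≤ p. With y = a^p b^p, |xy| = |y| = 2p > p. (The proof also miscomputes xy²z, which would be a^p b^p a^p b^p rather than a^(2p) b^(2p), and it wrongly treats one harmless decomposition as settling the matter — the prover does not get to choose the decomposition.)

Correction: The pumping lemma requires |xy| ≤ p, and the argument must handle every decomposition satisfying |xy| ≤ p, |y| ≥ 1. Since s starts with p a's, any such y consists only of a's, say y = a^k with k ≥ 1. Then xy²z = a^(p+k) b^p has unequal numbers of a's and b's, so xy²z ∉ L — the required contradiction.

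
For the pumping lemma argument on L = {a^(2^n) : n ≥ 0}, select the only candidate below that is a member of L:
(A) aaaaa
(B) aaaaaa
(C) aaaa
(C) aaaa

The pumping lemma is applied to a string s that lies in L, so first check membership of each option:
- (A) aaaaa has length 5, strictly between 2^2 = 4 and 2^3 = 8, so it is not in L ✗
- (B) aaaaaa has length 6, strictly between 2^2 = 4 and 2^3 = 8, so it is not in L ✗
- (C) aaaa has length 4 = 2^2, so it is in L ✓

Only (C) aaaa is in L, so it is the only candidate that could play the role of s.
(In a complete proof one picks s in terms of the pumping length p so that |s| ≥ p is guaranteed; a fixed string like aaaa illustrates the shape of such an s.)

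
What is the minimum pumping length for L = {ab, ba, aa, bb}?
p = 3

For a finite language L, the pumping lemma holds vacuously if p > max|s| for s ∈ L.

The longest string in L = {ab, ba, aa, bb} has length 2.
If p = 3, then no string s ∈ L has |s| ≥ p, so the condition is vacuously true.

The minimum pumping length is p = 3.

Why no smaller p works: for any p ≤ 2, the longest string s ∈ L has |s| = 2 ≥ p, so it would
have to be pumpable; but pumping up (i = 2, 3, ...) produces ever longer strings, which cannot all lie in the
finite language L. So the pumping property fails for every p ≤ 2.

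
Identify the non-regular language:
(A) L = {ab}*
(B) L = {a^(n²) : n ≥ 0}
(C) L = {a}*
(B) {a^(n²) : n ≥ 0}

(B) L = {a^(n²) : n ≥ 0} is NOT regular.

The pumping lemma can be used to prove this:
After pumping, length is no longer a perfect square

The other languages are regular because they can be recognized by finite automata.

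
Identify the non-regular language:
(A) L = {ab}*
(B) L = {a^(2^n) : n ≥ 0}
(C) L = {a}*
(B) {a^(2^n) : n ≥ 0}

(B) L = {a^(2^n) : n ≥ 0} is NOT regular.

The pumping lemma can be used to prove this:
After pumping, length is no longer a power of 2

The other languages are regular because they can be recognized by finite automata.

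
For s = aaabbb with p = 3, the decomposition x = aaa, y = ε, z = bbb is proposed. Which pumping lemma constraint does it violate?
Violated: |y| > 0

The decomposition x = aaa, y = ε, z = bbb for s = aaabbb with p = 3
violates the constraint: |y| > 0

|y| = 0, but the pumping lemma requires |y| > 0 (y must be non-empty).

Pumping lemma constraints:
1. xyz = s (decomposition is valid)
2. |xy| ≤ p
3. |y| > 0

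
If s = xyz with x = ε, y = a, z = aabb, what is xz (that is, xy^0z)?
aabb

Given x = '', y = 'a', z = 'aabb' and i = 0:

xy^0z = x + y·y·...·y (0 times) + z
       = '' + 'a'^0 + 'aabb'
       = '' + '' + 'aabb'
       = 'aabb'

The pumped string is 'aabb' with length 4.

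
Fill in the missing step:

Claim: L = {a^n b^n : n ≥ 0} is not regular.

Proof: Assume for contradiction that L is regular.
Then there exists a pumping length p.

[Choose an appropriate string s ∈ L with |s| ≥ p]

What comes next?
s = a^p b^p

This string is in L (has equal a's and b's) and has length 2p ≥ p.
Any decomposition xyz with |xy| ≤ p means y consists only of a's,
so pumping will unbalance the counts.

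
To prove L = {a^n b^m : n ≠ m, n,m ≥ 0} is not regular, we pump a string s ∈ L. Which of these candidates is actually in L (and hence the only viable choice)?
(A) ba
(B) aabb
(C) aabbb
(C) aabbb

The pumping lemma is applied to a string s that lies in L, so first check membership of each option:
- (A) ba has an a after a b, so it is not of the form a^n b^m and is not in L ✗
- (B) aabb = a^2 b^2 has n = m = 2, so it is not in L ✗
- (C) aabbb = a^2 b^3 with 2 ≠ 3, so it is in L ✓

Only (C) aabbb is in L, so it is the only candidate that could play the role of s.
(In a complete proof one picks s in terms of the pumping length p so that |s| ≥ p is guaranteed; a fixed string like aabbb illustrates the shape of such an s.)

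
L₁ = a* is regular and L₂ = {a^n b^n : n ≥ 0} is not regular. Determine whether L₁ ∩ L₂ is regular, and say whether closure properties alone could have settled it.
Yes — L₁ ∩ L₂ is regular.

A string of a* contains no b's, and the only string of {a^n b^n} with no b's is ε (n = 0). So L₁ ∩ L₂ = {ε}, a finite language, which is regular.

Note that the bare facts "L₁ regular, L₂ non-regular" do not settle the question by themselves: the closure of regular languages under ∪, ∩, complement and difference applies only when BOTH operands are regular. With a non-regular operand the result can come out regular or non-regular depending on the specific languages, so one has to work out L₁ ∩ L₂ for this particular pair, as above.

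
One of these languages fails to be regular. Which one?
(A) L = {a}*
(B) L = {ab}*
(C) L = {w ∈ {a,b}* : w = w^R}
(C) {w ∈ {a,b}* : w = w^R}

(C) L = {w ∈ {a,b}* : w = w^R} is NOT regular.

The pumping lemma can be used to prove this:
After pumping, the string is no longer symmetric

The other languages are regular because they can be recognized by finite automata.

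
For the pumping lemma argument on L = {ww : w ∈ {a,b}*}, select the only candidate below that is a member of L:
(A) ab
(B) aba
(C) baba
(C) baba

The pumping lemma is applied to a string s that lies in L, so first check membership of each option:
- (A) ab has length 2; its halves are a and b, which differ, so it is not in L ✗
- (B) aba has odd length 3, so it cannot be written as ww and is not in L ✗
- (C) baba splits into halves ba · ba, which are equal, so it is in L (w = ba) ✓

Only (C) baba is in L, so it is the only candidate that could play the role of s.
(In a complete proof one picks s in terms of the pumping length p so that |s| ≥ p is guaranteed; a fixed string like baba illustrates the shape of such an s.)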